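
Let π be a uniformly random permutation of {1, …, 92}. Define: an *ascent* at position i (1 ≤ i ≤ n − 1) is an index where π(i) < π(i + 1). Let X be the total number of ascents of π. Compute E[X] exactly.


Write X = Σ X_I over i = 1, …, 91, with X_I the indicator of one ascent.
There are 91 indicators.
For each fixed i, the pair (π(i), π(i+1)) is a uniformly random ordered pair of distinct values from {1, …, 92}; by symmetry P[π(i) < π(i+1)] = 1/2.
By linearity: E[X] = 91 · (1/2) = (92 − 1) · (1/2) = 91/2 ≈ 45.500.

E[X] = 91/2 = 45.500.


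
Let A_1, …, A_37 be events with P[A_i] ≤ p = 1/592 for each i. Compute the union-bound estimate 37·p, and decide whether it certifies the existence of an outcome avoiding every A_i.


Union bound: P[∪_{i=1}^{37} A_i] ≤ Σ_i P[A_i] ≤ 37·p = 37·(1/592) = 1/16.
Numerically: 1/16 ≈ 0.062500.
Is 1/16 < 1? YES.
Since P[∪ A_i] ≤ 1/16 < 1, the complement has P[∩ A_i^c] ≥ 1 − 1/16 = 15/16 > 0, so some outcome avoids every A_i.

37·p = 1/16 ≈ 0.062500; existence CERTIFIED by the union bound.


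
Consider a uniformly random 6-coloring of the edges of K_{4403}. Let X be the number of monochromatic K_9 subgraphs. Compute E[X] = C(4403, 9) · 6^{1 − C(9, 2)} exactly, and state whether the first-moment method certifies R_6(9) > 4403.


E[X] = C(4403, 9) · 6^{1 − 36} = 1699894433046281918452233150 · 6^{−35} = 1699894433046281918452233150/1719070799748422591028658176.
As a reduced fraction: E[X] = 283315738841046986408705525/286511799958070431838109696 ≈ 0.98884.
Is E[X] < 1? YES.
Since E[X] < 1, there exists a 6-coloring of K_{4403} with no monochromatic K_9; hence R_6(9) > 4403.

E[X] = 283315738841046986408705525/286511799958070431838109696 ≈ 0.98884; E[X] < 1, so R_6(9) > 4403.


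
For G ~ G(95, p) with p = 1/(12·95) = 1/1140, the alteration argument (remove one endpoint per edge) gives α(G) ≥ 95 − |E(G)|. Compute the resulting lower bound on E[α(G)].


E[|E(G)|] = C(95, 2)·p = 4465 · (1/1140) = 47/12.
E[α(G)] ≥ n − E[|E(G)|] = 95 − 47/12 = 1093/12.
Numerically: ≈ 91.08333.
(This is only a lower bound; the true E[α(G)] may be larger.)

E[α(G)] ≥ 1093/12 ≈ 91.08333.


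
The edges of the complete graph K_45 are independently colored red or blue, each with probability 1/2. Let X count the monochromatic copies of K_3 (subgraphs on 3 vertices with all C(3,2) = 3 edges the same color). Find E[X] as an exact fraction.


Let X = Σ_S X_S over the C(45, 3) = 14190 subsets S of size 3, where X_S = 1 if the K_3 on S is monochromatic.
For a fixed S, the K_3 on S has C(3, 2) = 3 edges. P[all 3 edges red] = (1/2)^3, and likewise for blue, so P[monochromatic] = 2·(1/2)^3 = 2^{1 − 3} = 1/4.
Summing: E[X] = C(45, 3) · 2^{1 − 3} = 14190 · 1/4 = 7095/2.
Numerically: E[X] ≈ 3547.5000.

E[X] = C(45,3)·2^(1−C(3,2)) = 7095/2 ≈ 3547.5000.


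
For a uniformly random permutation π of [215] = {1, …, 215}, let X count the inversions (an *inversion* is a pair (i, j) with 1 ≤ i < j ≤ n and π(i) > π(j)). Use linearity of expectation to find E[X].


Write X = Σ X_I over the C(215, 2) = 23005 pairs i < j, with X_I the indicator of one inversion.
There are 23005 indicators.
For each fixed pair i < j, the values π(i) and π(j) are two distinct elements of {1, …, 215} in uniformly random order; by symmetry P[π(i) > π(j)] = 1/2.
By linearity: E[X] = 23005 · (1/2) = C(215, 2) · (1/2) = 23005/2 = 23005/2 ≈ 11502.5000.

E[X] = 23005/2 = 11502.5000.


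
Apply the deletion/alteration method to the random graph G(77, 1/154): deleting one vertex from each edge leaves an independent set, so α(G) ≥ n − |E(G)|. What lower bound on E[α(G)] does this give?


E[|E(G)|] = C(77, 2)·p = 2926 · (1/154) = 19.
E[α(G)] ≥ n − E[|E(G)|] = 77 − 19 = 58.
Numerically: ≈ 58.000.
(This is only a lower bound; the true E[α(G)] may be larger.)

E[α(G)] ≥ 58 ≈ 58.000.


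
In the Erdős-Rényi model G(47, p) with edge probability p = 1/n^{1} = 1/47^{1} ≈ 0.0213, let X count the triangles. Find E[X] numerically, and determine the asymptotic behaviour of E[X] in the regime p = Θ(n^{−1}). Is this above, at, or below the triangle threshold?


Number of potential triangles: C(47, 3) = 16215.
Each occurs with probability p³ ≈ (0.0213)³ ≈ 9.63178e-06.
By linearity: E[X] = C(47, 3)·p³ ≈ 16215 · 9.63178e-06 ≈ 0.156.
Here α = 1, so p = 1/n is exactly at the triangle threshold p ~ 1/n. Asymptotically E[X] → c³/6 = 1³/6 = 1/6 ≈ 0.167, a bounded constant. In this regime the triangle count is asymptotically Poisson(c³/6).

E[X] ≈ 0.156; in regime p = Θ(1/n^{1}) E[X] stays bounded (at the triangle threshold p ~ 1/n).


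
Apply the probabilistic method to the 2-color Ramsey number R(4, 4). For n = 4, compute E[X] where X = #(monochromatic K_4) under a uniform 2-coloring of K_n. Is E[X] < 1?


E[X] = C(4, 4) · 2^{1 − 6} = 1 · 2^{−5} = 1/32.
As a reduced fraction: E[X] = 1/32 ≈ 0.031.
Is E[X] < 1? YES.
Since E[X] < 1, there exists a 2-coloring of K_{4} with no monochromatic K_4; hence R(4, 4) > 4.

E[X] = 1/32 ≈ 0.031; E[X] < 1, so R(4, 4) > 4.


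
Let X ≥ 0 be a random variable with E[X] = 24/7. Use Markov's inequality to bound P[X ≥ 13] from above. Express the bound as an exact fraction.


μ = E[X] = 24/7, a = 13.
Markov: P[X ≥ 13] ≤ μ/a = (24/7)/13 = 24/91.
Numerically: ≈ 0.263736.
(Since a = 13 > μ = 3.428571, the bound 24/91 is < 1 and informative.)

P[X ≥ 13] ≤ 24/91 ≈ 0.263736.


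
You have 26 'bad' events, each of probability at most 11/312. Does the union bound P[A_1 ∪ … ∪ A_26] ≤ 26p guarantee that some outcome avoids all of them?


Union bound: P[∪_{i=1}^{26} A_i] ≤ Σ_i P[A_i] ≤ 26·p = 26·(11/312) = 11/12.
Numerically: 11/12 ≈ 0.9167.
Is 11/12 < 1? YES.
Since P[∪ A_i] ≤ 11/12 < 1, the complement has P[∩ A_i^c] ≥ 1 − 11/12 = 1/12 > 0, so some outcome avoids every A_i.

26·p = 11/12 ≈ 0.9167; existence CERTIFIED by the union bound.


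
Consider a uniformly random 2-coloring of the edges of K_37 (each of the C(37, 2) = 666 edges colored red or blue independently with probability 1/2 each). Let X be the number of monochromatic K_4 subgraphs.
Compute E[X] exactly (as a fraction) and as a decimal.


Let X = Σ_S X_S over the C(37, 4) = 66045 subsets S of size 4, where X_S = 1 if the K_4 on S is monochromatic.
For a fixed S, the K_4 on S has C(4, 2) = 6 edges. P[all 6 edges red] = (1/2)^6, and likewise for blue, so P[monochromatic] = 2·(1/2)^6 = 2^{1 − 6} = 1/32.
Summing: E[X] = C(37, 4) · 2^{1 − 6} = 66045 · 1/32 = 66045/32.
Numerically: E[X] ≈ 2063.9062.

E[X] = C(37,4)·2^(1−C(4,2)) = 66045/32 ≈ 2063.9062.


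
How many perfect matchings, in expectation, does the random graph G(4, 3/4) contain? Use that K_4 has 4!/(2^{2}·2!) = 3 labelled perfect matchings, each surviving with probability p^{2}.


K_4 has 4!/(2^{2}·2!) = 3 labelled perfect matchings.
For each such perfect matching H, let X_H = 1 if all 2 edges of H are present in G. Then P[X_H = 1] = p^{2} = (3/4)^{2} = 9/16.
By linearity: E[X] = Σ_H E[X_H] = 3 · p^{2} = 3 · 9/16 = 27/16.
Numerically: E[X] ≈ 1.69.

E[X] = 3 · (3/4)^{2} = 27/16 ≈ 1.69.


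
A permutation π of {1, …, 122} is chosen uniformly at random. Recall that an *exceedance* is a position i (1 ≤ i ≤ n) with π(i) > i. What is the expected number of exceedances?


Write X = Σ_{i=1}^{122} X_i, where X_i = 1_{π(i) > i}.
For each fixed i, π(i) is uniform over {1, …, 122} (marginal of a uniform permutation), so P[π(i) > i] = (n − i)/n. Summing: Σ_{i=1}^{122} (n − i)/n = (0 + 1 + … + 121)/122 = 122(122 − 1)/(2·122) = (122 − 1)/2.
Hence E[X] = Σ_{i=1}^{122} (122 − i)/122 = 121/2 ≈ 60.500.

E[X] = 121/2 = 60.500.


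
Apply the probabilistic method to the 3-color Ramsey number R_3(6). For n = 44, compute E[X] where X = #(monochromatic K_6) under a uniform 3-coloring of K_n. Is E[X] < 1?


E[X] = C(44, 6) · 3^{1 − 15} = 7059052 · 3^{−14} = 7059052/4782969.
As a reduced fraction: E[X] = 7059052/4782969 ≈ 1.476.
Is E[X] < 1? NO.
Since E[X] ≥ 1, the first-moment bound is inconclusive at n = 44; it does NOT by itself certify R_3(6) > 44.

E[X] = 7059052/4782969 ≈ 1.476; E[X] ≥ 1; first-moment method inconclusive here.


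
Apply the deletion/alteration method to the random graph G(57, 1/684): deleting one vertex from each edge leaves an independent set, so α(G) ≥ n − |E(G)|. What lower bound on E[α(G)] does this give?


E[|E(G)|] = C(57, 2)·p = 1596 · (1/684) = 7/3.
E[α(G)] ≥ n − E[|E(G)|] = 57 − 7/3 = 164/3.
Numerically: ≈ 54.6667.
(This is only a lower bound; the true E[α(G)] may be larger.)

E[α(G)] ≥ 164/3 ≈ 54.6667.


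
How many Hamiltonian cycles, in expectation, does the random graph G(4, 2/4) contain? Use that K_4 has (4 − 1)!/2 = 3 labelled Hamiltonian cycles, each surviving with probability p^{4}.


K_4 has (4 − 1)!/2 = 3 labelled Hamiltonian cycles.
For each such Hamiltonian cycle H, let X_H = 1 if all 4 edges of H are present in G. Then P[X_H = 1] = p^{4} = (1/2)^{4} = 1/16.
Summing the indicators: E[X] = Σ_H E[X_H] = 3 · p^{4} = 3 · 1/16 = 3/16.
Numerically: E[X] ≈ 0.1875.

E[X] = 3 · (1/2)^{4} = 3/16 ≈ 0.1875.


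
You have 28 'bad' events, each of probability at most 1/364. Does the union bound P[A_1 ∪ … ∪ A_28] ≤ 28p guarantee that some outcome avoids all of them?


Union bound: P[∪_{i=1}^{28} A_i] ≤ Σ_i P[A_i] ≤ 28·p = 28·(1/364) = 1/13.
Numerically: 1/13 ≈ 0.07692.
Is 1/13 < 1? YES.
Since P[∪ A_i] ≤ 1/13 < 1, the complement has P[∩ A_i^c] ≥ 1 − 1/13 = 12/13 > 0, so some outcome avoids every A_i.

28·p = 1/13 ≈ 0.07692; existence CERTIFIED by the union bound.


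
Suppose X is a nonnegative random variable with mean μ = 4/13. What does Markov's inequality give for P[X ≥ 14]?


μ = E[X] = 4/13, a = 14.
Markov: P[X ≥ 14] ≤ μ/a = (4/13)/14 = 2/91.
Numerically: ≈ 0.0220.
(Since a = 14 > μ = 0.3077, the bound 2/91 is < 1 and informative.)

P[X ≥ 14] ≤ 2/91 ≈ 0.0220.


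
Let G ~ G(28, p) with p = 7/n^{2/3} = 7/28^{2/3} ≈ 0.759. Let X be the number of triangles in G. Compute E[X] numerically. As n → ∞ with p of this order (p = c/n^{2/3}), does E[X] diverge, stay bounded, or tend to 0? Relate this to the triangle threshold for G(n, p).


Number of potential triangles: C(28, 3) = 3276.
Each occurs with probability p³ ≈ (0.759)³ ≈ 4.37500e-01.
By linearity: E[X] = C(28, 3)·p³ ≈ 3276 · 4.37500e-01 ≈ 1433.250.
Since α = 2/3 < 1, p = c/n^{2/3} ≫ 1/n is above the triangle threshold p ~ 1/n. Asymptotically E[X] ~ (c³/6)·n^{3(1−α)} = (7³/6)·n^{1} → ∞; triangles are abundant w.h.p.

E[X] ≈ 1433.250; in regime p = Θ(1/n^{2/3}) E[X] diverges (above the triangle threshold p ~ 1/n).


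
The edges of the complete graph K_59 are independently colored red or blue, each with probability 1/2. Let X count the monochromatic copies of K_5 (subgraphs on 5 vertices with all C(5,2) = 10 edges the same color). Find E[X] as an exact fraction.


Let X = Σ_S X_S over the C(59, 5) = 5006386 subsets S of size 5, where X_S = 1 if the K_5 on S is monochromatic.
For a fixed S, the K_5 on S has C(5, 2) = 10 edges. P[all 10 edges red] = (1/2)^10, and likewise for blue, so P[monochromatic] = 2·(1/2)^10 = 2^{1 − 10} = 1/512.
Summing: E[X] = C(59, 5) · 2^{1 − 10} = 5006386 · 1/512 = 2503193/256.
Numerically: E[X] ≈ 9778.09766.

E[X] = C(59,5)·2^(1−C(5,2)) = 2503193/256 ≈ 9778.09766.


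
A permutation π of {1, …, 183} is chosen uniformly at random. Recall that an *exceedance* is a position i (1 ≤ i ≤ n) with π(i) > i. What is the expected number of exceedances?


Write X = Σ_{i=1}^{183} X_i, where X_i = 1_{π(i) > i}.
For each fixed i, π(i) is uniform over {1, …, 183} (marginal of a uniform permutation), so P[π(i) > i] = (n − i)/n. Summing: Σ_{i=1}^{183} (n − i)/n = (0 + 1 + … + 182)/183 = 183(183 − 1)/(2·183) = (183 − 1)/2.
Hence E[X] = Σ_{i=1}^{183} (183 − i)/183 = 91 ≈ 91.00000.

E[X] = 91 = 91.00000.


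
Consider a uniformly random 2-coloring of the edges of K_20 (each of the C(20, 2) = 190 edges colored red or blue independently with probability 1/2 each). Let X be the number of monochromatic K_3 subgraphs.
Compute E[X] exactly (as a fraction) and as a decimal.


Let X = Σ_S X_S over the C(20, 3) = 1140 subsets S of size 3, where X_S = 1 if the K_3 on S is monochromatic.
For a fixed S, the K_3 on S has C(3, 2) = 3 edges. P[all 3 edges red] = (1/2)^3, and likewise for blue, so P[monochromatic] = 2·(1/2)^3 = 2^{1 − 3} = 1/4.
By linearity: E[X] = C(20, 3) · 2^{1 − 3} = 1140 · 1/4 = 285.
Numerically: E[X] ≈ 285.000.

E[X] = C(20,3)·2^(1−C(3,2)) = 285 ≈ 285.000.


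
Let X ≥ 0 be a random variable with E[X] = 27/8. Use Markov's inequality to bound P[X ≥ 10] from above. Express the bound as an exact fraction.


μ = E[X] = 27/8, a = 10.
Markov: P[X ≥ 10] ≤ μ/a = (27/8)/10 = 27/80.
Numerically: ≈ 0.338.
(Since a = 10 > μ = 3.375, the bound 27/80 is < 1 and informative.)

P[X ≥ 10] ≤ 27/80 ≈ 0.338.


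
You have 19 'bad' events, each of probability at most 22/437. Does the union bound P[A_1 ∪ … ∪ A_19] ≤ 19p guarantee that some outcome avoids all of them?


Union bound: P[∪_{i=1}^{19} A_i] ≤ Σ_i P[A_i] ≤ 19·p = 19·(22/437) = 22/23.
Numerically: 22/23 ≈ 0.9565217.
Is 22/23 < 1? YES.
Since P[∪ A_i] ≤ 22/23 < 1, the complement has P[∩ A_i^c] ≥ 1 − 22/23 = 1/23 > 0, so some outcome avoids every A_i.

19·p = 22/23 ≈ 0.9565217; existence CERTIFIED by the union bound.


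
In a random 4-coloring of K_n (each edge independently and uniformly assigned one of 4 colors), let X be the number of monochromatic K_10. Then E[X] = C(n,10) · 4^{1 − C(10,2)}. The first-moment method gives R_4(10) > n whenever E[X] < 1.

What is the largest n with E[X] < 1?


We need C(n, 10) · 4^{1 − 45} < 1, i.e. C(n, 10) < 4^{45 − 1} = 309485009821345068724781056.
Check values of n near the boundary:
  n = 2021: C(2021, 10) = 306347841644770462864800616; 306347841644770462864800616 < 309485009821345068724781056? YES
  n = 2022: C(2022, 10) = 307870445231474093395937796; 307870445231474093395937796 < 309485009821345068724781056? YES
  n = 2023: C(2023, 10) = 309399856285778485315440716; 309399856285778485315440716 < 309485009821345068724781056? YES
  n = 2024: C(2024, 10) = 310936101848269937576192656; 310936101848269937576192656 < 309485009821345068724781056? NO
  n = 2025: C(2025, 10) = 312479209053472269772600560; 312479209053472269772600560 < 309485009821345068724781056? NO
  n = 2026: C(2026, 10) = 314029205130126398094885285; 314029205130126398094885285 < 309485009821345068724781056? NO
The largest n with C(n, 10) < 309485009821345068724781056 is n = 2023 (where E[X] = 77349964071444621328860179/77371252455336267181195264 ≈ 0.999725). Hence R_4(10) > 2023, i.e. R_4(10) ≥ 2024.

Largest n = 2023; hence R_4(10) > 2023.


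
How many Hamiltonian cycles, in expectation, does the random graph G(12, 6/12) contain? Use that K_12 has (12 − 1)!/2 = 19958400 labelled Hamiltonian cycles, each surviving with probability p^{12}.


K_12 has (12 − 1)!/2 = 19958400 labelled Hamiltonian cycles.
For each such Hamiltonian cycle H, let X_H = 1 if all 12 edges of H are present in G. Then P[X_H = 1] = p^{12} = (1/2)^{12} = 1/4096.
By linearity: E[X] = Σ_H E[X_H] = 19958400 · p^{12} = 19958400 · 1/4096 = 155925/32.
Numerically: E[X] ≈ 4872.66.

E[X] = 19958400 · (1/2)^{12} = 155925/32 ≈ 4872.66.


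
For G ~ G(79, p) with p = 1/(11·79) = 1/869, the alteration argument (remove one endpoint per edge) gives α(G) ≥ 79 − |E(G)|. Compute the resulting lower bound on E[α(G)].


E[|E(G)|] = C(79, 2)·p = 3081 · (1/869) = 39/11.
E[α(G)] ≥ n − E[|E(G)|] = 79 − 39/11 = 830/11.
Numerically: ≈ 75.455.
(This is only a lower bound; the true E[α(G)] may be larger.)

E[α(G)] ≥ 830/11 ≈ 75.455.


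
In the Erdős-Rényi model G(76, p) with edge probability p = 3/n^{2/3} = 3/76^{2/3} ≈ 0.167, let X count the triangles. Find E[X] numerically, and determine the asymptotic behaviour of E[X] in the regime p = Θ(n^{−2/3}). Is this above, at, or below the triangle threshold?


Number of potential triangles: C(76, 3) = 70300.
Each occurs with probability p³ ≈ (0.167)³ ≈ 4.67452e-03.
By linearity: E[X] = C(76, 3)·p³ ≈ 70300 · 4.67452e-03 ≈ 328.618.
Since α = 2/3 < 1, p = c/n^{2/3} ≫ 1/n is above the triangle threshold p ~ 1/n. Asymptotically E[X] ~ (c³/6)·n^{3(1−α)} = (3³/6)·n^{1} → ∞; triangles are abundant w.h.p.

E[X] ≈ 328.618; in regime p = Θ(1/n^{2/3}) E[X] diverges (above the triangle threshold p ~ 1/n).


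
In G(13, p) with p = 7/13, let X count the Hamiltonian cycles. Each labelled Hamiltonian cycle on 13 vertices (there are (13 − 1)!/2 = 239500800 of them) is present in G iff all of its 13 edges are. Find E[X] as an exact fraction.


K_13 has (13 − 1)!/2 = 239500800 labelled Hamiltonian cycles.
For each such Hamiltonian cycle H, let X_H = 1 if all 13 edges of H are present in G. Then P[X_H = 1] = p^{13} = (7/13)^{13} = 96889010407/302875106592253.
By linearity of expectation: E[X] = Σ_H E[X_H] = 239500800 · p^{13} = 239500800 · 96889010407/302875106592253 = 23204995503684825600/302875106592253.
Numerically: E[X] ≈ 76615.7.

E[X] = 239500800 · (7/13)^{13} = 23204995503684825600/302875106592253 ≈ 76615.7.


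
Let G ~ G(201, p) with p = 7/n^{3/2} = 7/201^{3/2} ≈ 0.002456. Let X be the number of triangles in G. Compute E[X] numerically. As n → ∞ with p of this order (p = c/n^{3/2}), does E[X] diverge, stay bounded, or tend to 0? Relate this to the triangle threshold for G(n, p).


Number of potential triangles: C(201, 3) = 1333300.
Each occurs with probability p³ ≈ (0.002456)³ ≈ 1.482217e-08.
By linearity: E[X] = C(201, 3)·p³ ≈ 1333300 · 1.482217e-08 ≈ 0.0198.
Since α = 3/2 > 1, p = c/n^{3/2} = o(1/n) is below the triangle threshold p ~ 1/n. Asymptotically E[X] ~ (c³/6)·n^{3(1−α)} = (7³/6)·n^{-1.5} → 0, so by Markov's inequality G has no triangles w.h.p.

E[X] ≈ 0.0198; in regime p = Θ(1/n^{3/2}) E[X] tends to 0 (below the triangle threshold p ~ 1/n).


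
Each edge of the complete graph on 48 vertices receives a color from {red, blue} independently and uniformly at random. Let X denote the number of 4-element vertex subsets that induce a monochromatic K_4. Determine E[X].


Let X = Σ_S X_S over the C(48, 4) = 194580 subsets S of size 4, where X_S = 1 if the K_4 on S is monochromatic.
For a fixed S, the K_4 on S has C(4, 2) = 6 edges. P[all 6 edges red] = (1/2)^6, and likewise for blue, so P[monochromatic] = 2·(1/2)^6 = 2^{1 − 6} = 1/32.
By linearity: E[X] = C(48, 4) · 2^{1 − 6} = 194580 · 1/32 = 48645/8.
Numerically: E[X] ≈ 6080.625000.

E[X] = C(48,4)·2^(1−C(4,2)) = 48645/8 ≈ 6080.625000.


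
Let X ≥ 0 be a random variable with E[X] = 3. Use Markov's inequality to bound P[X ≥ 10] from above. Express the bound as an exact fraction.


μ = E[X] = 3, a = 10.
Markov: P[X ≥ 10] ≤ μ/a = (3)/10 = 3/10.
Numerically: ≈ 0.3000.
(Since a = 10 > μ = 3.0000, the bound 3/10 is < 1 and informative.)

P[X ≥ 10] ≤ 3/10 ≈ 0.3000.


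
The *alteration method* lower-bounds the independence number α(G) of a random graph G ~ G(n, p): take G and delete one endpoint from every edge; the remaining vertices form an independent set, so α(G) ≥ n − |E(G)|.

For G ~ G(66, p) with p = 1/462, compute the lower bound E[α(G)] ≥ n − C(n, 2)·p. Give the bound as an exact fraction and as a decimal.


E[|E(G)|] = C(66, 2)·p = 2145 · (1/462) = 65/14.
E[α(G)] ≥ n − E[|E(G)|] = 66 − 65/14 = 859/14.
Numerically: ≈ 61.357143.
(This is only a lower bound; the true E[α(G)] may be larger.)

E[α(G)] ≥ 859/14 ≈ 61.357143.


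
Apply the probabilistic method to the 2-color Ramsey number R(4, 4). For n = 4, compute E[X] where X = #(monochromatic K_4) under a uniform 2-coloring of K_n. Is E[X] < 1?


E[X] = C(4, 4) · 2^{1 − 6} = 1 · 2^{−5} = 1/32.
As a reduced fraction: E[X] = 1/32 ≈ 0.031.
Is E[X] < 1? YES.
Since E[X] < 1, there exists a 2-coloring of K_{4} with no monochromatic K_4; hence R(4, 4) > 4.

E[X] = 1/32 ≈ 0.031; E[X] < 1, so R(4, 4) > 4.


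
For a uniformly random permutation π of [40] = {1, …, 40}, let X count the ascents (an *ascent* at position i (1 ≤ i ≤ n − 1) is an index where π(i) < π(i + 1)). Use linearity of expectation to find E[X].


Write X = Σ X_I over i = 1, …, 39, with X_I the indicator of one ascent.
There are 39 indicators.
For each fixed i, the pair (π(i), π(i+1)) is a uniformly random ordered pair of distinct values from {1, …, 40}; by symmetry P[π(i) < π(i+1)] = 1/2.
By linearity: E[X] = 39 · (1/2) = (40 − 1) · (1/2) = 39/2 ≈ 19.500000.

E[X] = 39/2 = 19.500000.


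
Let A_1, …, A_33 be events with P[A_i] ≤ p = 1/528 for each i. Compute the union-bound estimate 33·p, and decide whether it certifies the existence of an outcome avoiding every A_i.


Union bound: P[∪_{i=1}^{33} A_i] ≤ Σ_i P[A_i] ≤ 33·p = 33·(1/528) = 1/16.
Numerically: 1/16 ≈ 0.0625.
Is 1/16 < 1? YES.
Since P[∪ A_i] ≤ 1/16 < 1, the complement has P[∩ A_i^c] ≥ 1 − 1/16 = 15/16 > 0, so some outcome avoids every A_i.

33·p = 1/16 ≈ 0.0625; existence CERTIFIED by the union bound.


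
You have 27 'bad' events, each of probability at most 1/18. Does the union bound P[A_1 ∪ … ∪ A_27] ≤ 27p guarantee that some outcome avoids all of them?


Union bound: P[∪_{i=1}^{27} A_i] ≤ Σ_i P[A_i] ≤ 27·p = 27·(1/18) = 3/2.
Numerically: 3/2 ≈ 1.500.
Is 3/2 < 1? NO.
Since the bound 3/2 is ≥ 1, the union bound is uninformative here; it does NOT by itself certify existence.

27·p = 3/2 ≈ 1.500; existence NOT certified by the union bound.


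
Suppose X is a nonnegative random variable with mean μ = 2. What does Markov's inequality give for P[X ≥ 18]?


μ = E[X] = 2, a = 18.
Markov: P[X ≥ 18] ≤ μ/a = (2)/18 = 1/9.
Numerically: ≈ 0.111.
(Since a = 18 > μ = 2.000, the bound 1/9 is < 1 and informative.)

P[X ≥ 18] ≤ 1/9 ≈ 0.111.


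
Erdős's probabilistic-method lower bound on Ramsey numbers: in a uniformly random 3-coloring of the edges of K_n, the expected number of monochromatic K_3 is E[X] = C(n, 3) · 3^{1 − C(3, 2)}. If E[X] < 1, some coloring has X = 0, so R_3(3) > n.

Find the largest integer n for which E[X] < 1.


We need C(n, 3) · 3^{1 − 3} < 1, i.e. C(n, 3) < 3^{3 − 1} = 9.
Check values of n near the boundary:
  n = 3: C(3, 3) = 1; 1 < 9? YES
  n = 4: C(4, 3) = 4; 4 < 9? YES
  n = 5: C(5, 3) = 10; 10 < 9? NO
  n = 6: C(6, 3) = 20; 20 < 9? NO
The largest n with C(n, 3) < 9 is n = 4 (where E[X] = 4/9 ≈ 0.44444). Hence R_3(3) > 4, i.e. R_3(3) ≥ 5.

Largest n = 4; hence R_3(3) > 4.


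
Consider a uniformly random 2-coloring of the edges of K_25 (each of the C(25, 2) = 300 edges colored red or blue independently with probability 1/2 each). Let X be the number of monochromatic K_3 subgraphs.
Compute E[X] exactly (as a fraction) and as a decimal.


Let X = Σ_S X_S over the C(25, 3) = 2300 subsets S of size 3, where X_S = 1 if the K_3 on S is monochromatic.
For a fixed S, the K_3 on S has C(3, 2) = 3 edges. P[all 3 edges red] = (1/2)^3, and likewise for blue, so P[monochromatic] = 2·(1/2)^3 = 2^{1 − 3} = 1/4.
By linearity: E[X] = C(25, 3) · 2^{1 − 3} = 2300 · 1/4 = 575.
Numerically: E[X] ≈ 575.00000.

E[X] = C(25,3)·2^(1−C(3,2)) = 575 ≈ 575.00000.


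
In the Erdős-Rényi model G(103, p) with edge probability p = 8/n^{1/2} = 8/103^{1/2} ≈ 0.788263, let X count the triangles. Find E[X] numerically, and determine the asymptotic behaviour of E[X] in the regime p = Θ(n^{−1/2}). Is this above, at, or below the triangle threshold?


Number of potential triangles: C(103, 3) = 176851.
Each occurs with probability p³ ≈ (0.788263)³ ≈ 4.89794748e-01.
By linearity: E[X] = C(103, 3)·p³ ≈ 176851 · 4.89794748e-01 ≈ 86620.690975.
Since α = 1/2 < 1, p = c/n^{1/2} ≫ 1/n is above the triangle threshold p ~ 1/n. Asymptotically E[X] ~ (c³/6)·n^{3(1−α)} = (8³/6)·n^{1.5} → ∞; triangles are abundant w.h.p.

E[X] ≈ 86620.690975; in regime p = Θ(1/n^{1/2}) E[X] diverges (above the triangle threshold p ~ 1/n).


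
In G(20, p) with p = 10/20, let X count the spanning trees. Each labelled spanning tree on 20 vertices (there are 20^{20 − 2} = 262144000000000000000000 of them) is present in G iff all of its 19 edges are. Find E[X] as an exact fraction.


K_20 has 20^{20 − 2} = 262144000000000000000000 labelled spanning trees.
For each such spanning tree H, let X_H = 1 if all 19 edges of H are present in G. Then P[X_H = 1] = p^{19} = (1/2)^{19} = 1/524288.
Summing the indicators: E[X] = Σ_H E[X_H] = 262144000000000000000000 · p^{19} = 262144000000000000000000 · 1/524288 = 500000000000000000.
Numerically: E[X] ≈ 5e+17.

E[X] = 262144000000000000000000 · (1/2)^{19} = 500000000000000000 ≈ 5e+17.


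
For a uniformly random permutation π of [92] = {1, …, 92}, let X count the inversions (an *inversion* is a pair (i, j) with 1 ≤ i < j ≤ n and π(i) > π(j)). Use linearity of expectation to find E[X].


Write X = Σ X_I over the C(92, 2) = 4186 pairs i < j, with X_I the indicator of one inversion.
There are 4186 indicators.
For each fixed pair i < j, the values π(i) and π(j) are two distinct elements of {1, …, 92} in uniformly random order; by symmetry P[π(i) > π(j)] = 1/2.
By linearity: E[X] = 4186 · (1/2) = C(92, 2) · (1/2) = 4186/2 = 2093 ≈ 2093.000000.

E[X] = 2093 = 2093.000000.


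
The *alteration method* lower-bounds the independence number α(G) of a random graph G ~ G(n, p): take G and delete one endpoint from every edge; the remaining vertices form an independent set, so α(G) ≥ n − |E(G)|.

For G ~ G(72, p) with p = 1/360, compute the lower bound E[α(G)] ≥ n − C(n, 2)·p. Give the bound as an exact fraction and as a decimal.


E[|E(G)|] = C(72, 2)·p = 2556 · (1/360) = 71/10.
E[α(G)] ≥ n − E[|E(G)|] = 72 − 71/10 = 649/10.
Numerically: ≈ 64.9000.
(This is only a lower bound; the true E[α(G)] may be larger.)

E[α(G)] ≥ 649/10 ≈ 64.9000.


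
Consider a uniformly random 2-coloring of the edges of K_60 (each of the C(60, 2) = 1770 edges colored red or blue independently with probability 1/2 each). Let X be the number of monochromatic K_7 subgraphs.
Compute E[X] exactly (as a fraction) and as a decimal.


Let X = Σ_S X_S over the C(60, 7) = 386206920 subsets S of size 7, where X_S = 1 if the K_7 on S is monochromatic.
For a fixed S, the K_7 on S has C(7, 2) = 21 edges. P[all 21 edges red] = (1/2)^21, and likewise for blue, so P[monochromatic] = 2·(1/2)^21 = 2^{1 − 21} = 1/1048576.
By linearity: E[X] = C(60, 7) · 2^{1 − 21} = 386206920 · 1/1048576 = 48275865/131072.
Numerically: E[X] ≈ 368.315620.

E[X] = C(60,7)·2^(1−C(7,2)) = 48275865/131072 ≈ 368.315620.


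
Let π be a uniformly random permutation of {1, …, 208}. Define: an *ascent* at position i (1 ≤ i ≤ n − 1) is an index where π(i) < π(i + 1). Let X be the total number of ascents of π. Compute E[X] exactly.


Write X = Σ X_I over i = 1, …, 207, with X_I the indicator of one ascent.
There are 207 indicators.
For each fixed i, the pair (π(i), π(i+1)) is a uniformly random ordered pair of distinct values from {1, …, 208}; by symmetry P[π(i) < π(i+1)] = 1/2.
By linearity: E[X] = 207 · (1/2) = (208 − 1) · (1/2) = 207/2 ≈ 103.5000.

E[X] = 207/2 = 103.5000.


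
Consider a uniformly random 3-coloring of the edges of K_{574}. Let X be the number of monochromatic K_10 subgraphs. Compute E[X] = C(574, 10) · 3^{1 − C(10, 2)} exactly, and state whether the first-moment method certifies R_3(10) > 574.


E[X] = C(574, 10) · 3^{1 − 45} = 988824035203816502691 · 3^{−44} = 988824035203816502691/984770902183611232881.
As a reduced fraction: E[X] = 109869337244868500299/109418989131512359209 ≈ 1.0041158.
Is E[X] < 1? NO.
Since E[X] ≥ 1, the first-moment bound is inconclusive at n = 574; it does NOT by itself certify R_3(10) > 574.

E[X] = 109869337244868500299/109418989131512359209 ≈ 1.0041158; E[X] ≥ 1; first-moment method inconclusive here.


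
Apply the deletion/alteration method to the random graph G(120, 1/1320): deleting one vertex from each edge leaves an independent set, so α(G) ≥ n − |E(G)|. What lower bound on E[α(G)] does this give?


E[|E(G)|] = C(120, 2)·p = 7140 · (1/1320) = 119/22.
E[α(G)] ≥ n − E[|E(G)|] = 120 − 119/22 = 2521/22.
Numerically: ≈ 114.591.
(This is only a lower bound; the true E[α(G)] may be larger.)

E[α(G)] ≥ 2521/22 ≈ 114.591.


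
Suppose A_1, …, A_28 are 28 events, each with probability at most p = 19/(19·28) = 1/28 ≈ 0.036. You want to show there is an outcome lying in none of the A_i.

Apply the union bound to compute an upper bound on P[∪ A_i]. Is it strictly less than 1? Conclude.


Union bound: P[∪_{i=1}^{28} A_i] ≤ Σ_i P[A_i] ≤ 28·p = 28·(1/28) = 1.
Numerically: 1 ≈ 1.000.
Is 1 < 1? NO.
Since the bound 1 is ≥ 1, the union bound is uninformative here; it does NOT by itself certify existence.

28·p = 1 ≈ 1.000; existence NOT certified by the union bound.


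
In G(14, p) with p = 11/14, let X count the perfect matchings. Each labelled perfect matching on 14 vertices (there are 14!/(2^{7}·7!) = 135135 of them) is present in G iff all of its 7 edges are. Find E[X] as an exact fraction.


K_14 has 14!/(2^{7}·7!) = 135135 labelled perfect matchings.
For each such perfect matching H, let X_H = 1 if all 7 edges of H are present in G. Then P[X_H = 1] = p^{7} = (11/14)^{7} = 19487171/105413504.
By linearity: E[X] = Σ_H E[X_H] = 135135 · p^{7} = 135135 · 19487171/105413504 = 376199836155/15059072.
Numerically: E[X] ≈ 2.498e+04.

E[X] = 135135 · (11/14)^{7} = 376199836155/15059072 ≈ 2.498e+04.


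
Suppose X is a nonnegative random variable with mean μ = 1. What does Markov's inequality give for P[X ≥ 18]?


μ = E[X] = 1, a = 18.
Markov: P[X ≥ 18] ≤ μ/a = (1)/18 = 1/18.
Numerically: ≈ 0.0556.
(Since a = 18 > μ = 1.0000, the bound 1/18 is < 1 and informative.)

P[X ≥ 18] ≤ 1/18 ≈ 0.0556.


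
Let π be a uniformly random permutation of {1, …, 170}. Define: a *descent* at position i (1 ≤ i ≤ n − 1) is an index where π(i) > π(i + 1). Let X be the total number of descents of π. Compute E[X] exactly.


Write X = Σ X_I over i = 1, …, 169, with X_I the indicator of one descent.
There are 169 indicators.
For each fixed i, the pair (π(i), π(i+1)) is a uniformly random ordered pair of distinct values from {1, …, 170}; by symmetry P[π(i) > π(i+1)] = 1/2.
By linearity: E[X] = 169 · (1/2) = (170 − 1) · (1/2) = 169/2 ≈ 84.500000.

E[X] = 169/2 = 84.500000.


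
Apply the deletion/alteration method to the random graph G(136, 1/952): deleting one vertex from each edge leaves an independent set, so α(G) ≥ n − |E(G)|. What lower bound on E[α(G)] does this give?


E[|E(G)|] = C(136, 2)·p = 9180 · (1/952) = 135/14.
E[α(G)] ≥ n − E[|E(G)|] = 136 − 135/14 = 1769/14.
Numerically: ≈ 126.3571.
(This is only a lower bound; the true E[α(G)] may be larger.)

E[α(G)] ≥ 1769/14 ≈ 126.3571.


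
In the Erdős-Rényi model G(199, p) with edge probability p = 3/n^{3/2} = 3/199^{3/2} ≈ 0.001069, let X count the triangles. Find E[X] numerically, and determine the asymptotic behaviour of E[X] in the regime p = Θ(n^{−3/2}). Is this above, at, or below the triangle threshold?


Number of potential triangles: C(199, 3) = 1293699.
Each occurs with probability p³ ≈ (0.001069)³ ≈ 1.220464e-09.
By linearity: E[X] = C(199, 3)·p³ ≈ 1293699 · 1.220464e-09 ≈ 0.0016.
Since α = 3/2 > 1, p = c/n^{3/2} = o(1/n) is below the triangle threshold p ~ 1/n. Asymptotically E[X] ~ (c³/6)·n^{3(1−α)} = (3³/6)·n^{-1.5} → 0, so by Markov's inequality G has no triangles w.h.p.

E[X] ≈ 0.0016; in regime p = Θ(1/n^{3/2}) E[X] tends to 0 (below the triangle threshold p ~ 1/n).


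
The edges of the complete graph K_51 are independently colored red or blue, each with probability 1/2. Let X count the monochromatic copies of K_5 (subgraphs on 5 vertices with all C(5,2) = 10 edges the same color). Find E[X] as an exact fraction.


Let X = Σ_S X_S over the C(51, 5) = 2349060 subsets S of size 5, where X_S = 1 if the K_5 on S is monochromatic.
For a fixed S, the K_5 on S has C(5, 2) = 10 edges. P[all 10 edges red] = (1/2)^10, and likewise for blue, so P[monochromatic] = 2·(1/2)^10 = 2^{1 − 10} = 1/512.
By linearity of expectation: E[X] = C(51, 5) · 2^{1 − 10} = 2349060 · 1/512 = 587265/128.
Numerically: E[X] ≈ 4588.00781.

E[X] = C(51,5)·2^(1−C(5,2)) = 587265/128 ≈ 4588.00781.


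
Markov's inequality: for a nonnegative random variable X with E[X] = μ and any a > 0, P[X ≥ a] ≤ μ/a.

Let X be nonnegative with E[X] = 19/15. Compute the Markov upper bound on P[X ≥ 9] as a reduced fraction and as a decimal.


μ = E[X] = 19/15, a = 9.
Markov: P[X ≥ 9] ≤ μ/a = (19/15)/9 = 19/135.
Numerically: ≈ 0.1407.
(Since a = 9 > μ = 1.2667, the bound 19/135 is < 1 and informative.)

P[X ≥ 9] ≤ 19/135 ≈ 0.1407.


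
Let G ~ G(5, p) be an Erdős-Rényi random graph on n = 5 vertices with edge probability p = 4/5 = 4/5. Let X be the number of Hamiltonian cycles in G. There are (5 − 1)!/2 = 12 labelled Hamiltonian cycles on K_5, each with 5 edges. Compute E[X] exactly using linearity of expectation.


K_5 has (5 − 1)!/2 = 12 labelled Hamiltonian cycles.
For each such Hamiltonian cycle H, let X_H = 1 if all 5 edges of H are present in G. Then P[X_H = 1] = p^{5} = (4/5)^{5} = 1024/3125.
Summing the indicators: E[X] = Σ_H E[X_H] = 12 · p^{5} = 12 · 1024/3125 = 12288/3125.
Numerically: E[X] ≈ 3.9322.

E[X] = 12 · (4/5)^{5} = 12288/3125 ≈ 3.9322.


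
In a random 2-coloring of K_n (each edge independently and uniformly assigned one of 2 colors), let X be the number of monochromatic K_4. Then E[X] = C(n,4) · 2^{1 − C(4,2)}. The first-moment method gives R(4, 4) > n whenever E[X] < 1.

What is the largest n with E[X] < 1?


We need C(n, 4) · 2^{1 − 6} < 1, i.e. C(n, 4) < 2^{6 − 1} = 32.
Check values of n near the boundary:
  n = 4: C(4, 4) = 1; 1 < 32? YES
  n = 5: C(5, 4) = 5; 5 < 32? YES
  n = 6: C(6, 4) = 15; 15 < 32? YES
  n = 7: C(7, 4) = 35; 35 < 32? NO
  n = 8: C(8, 4) = 70; 70 < 32? NO
The largest n with C(n, 4) < 32 is n = 6 (where E[X] = 15/32 ≈ 0.4687500). Hence R(4, 4) > 6, i.e. R(4, 4) ≥ 7.

Largest n = 6; hence R(4, 4) > 6.


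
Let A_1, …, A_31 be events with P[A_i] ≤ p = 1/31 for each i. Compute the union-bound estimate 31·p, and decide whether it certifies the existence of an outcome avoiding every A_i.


Union bound: P[∪_{i=1}^{31} A_i] ≤ Σ_i P[A_i] ≤ 31·p = 31·(1/31) = 1.
Numerically: 1 ≈ 1.0000.
Is 1 < 1? NO.
Since the bound 1 is ≥ 1, the union bound is uninformative here; it does NOT by itself certify existence.

31·p = 1 ≈ 1.0000; existence NOT certified by the union bound.


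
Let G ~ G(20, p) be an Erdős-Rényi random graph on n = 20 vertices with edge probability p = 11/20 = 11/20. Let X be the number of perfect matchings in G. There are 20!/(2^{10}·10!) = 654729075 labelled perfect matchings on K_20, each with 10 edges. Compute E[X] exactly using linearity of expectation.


K_20 has 20!/(2^{10}·10!) = 654729075 labelled perfect matchings.
For each such perfect matching H, let X_H = 1 if all 10 edges of H are present in G. Then P[X_H = 1] = p^{10} = (11/20)^{10} = 25937424601/10240000000000.
By linearity: E[X] = Σ_H E[X_H] = 654729075 · p^{10} = 654729075 · 25937424601/10240000000000 = 679279440675798963/409600000000.
Numerically: E[X] ≈ 1.6584e+06.

E[X] = 654729075 · (11/20)^{10} = 679279440675798963/409600000000 ≈ 1.6584e+06.


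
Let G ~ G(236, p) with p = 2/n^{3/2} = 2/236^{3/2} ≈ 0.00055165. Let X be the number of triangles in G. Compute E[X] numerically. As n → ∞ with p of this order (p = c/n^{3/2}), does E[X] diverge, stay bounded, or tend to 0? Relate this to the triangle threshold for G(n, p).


Number of potential triangles: C(236, 3) = 2162940.
Each occurs with probability p³ ≈ (0.00055165)³ ≈ 1.6787498e-10.
By linearity: E[X] = C(236, 3)·p³ ≈ 2162940 · 1.6787498e-10 ≈ 0.00036.
Since α = 3/2 > 1, p = c/n^{3/2} = o(1/n) is below the triangle threshold p ~ 1/n. Asymptotically E[X] ~ (c³/6)·n^{3(1−α)} = (2³/6)·n^{-1.5} → 0, so by Markov's inequality G has no triangles w.h.p.

E[X] ≈ 0.00036; in regime p = Θ(1/n^{3/2}) E[X] tends to 0 (below the triangle threshold p ~ 1/n).


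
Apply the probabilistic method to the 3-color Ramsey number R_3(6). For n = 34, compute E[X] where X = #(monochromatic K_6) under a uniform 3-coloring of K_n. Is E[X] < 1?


E[X] = C(34, 6) · 3^{1 − 15} = 1344904 · 3^{−14} = 1344904/4782969.
As a reduced fraction: E[X] = 1344904/4782969 ≈ 0.2812.
Is E[X] < 1? YES.
Since E[X] < 1, there exists a 3-coloring of K_{34} with no monochromatic K_6; hence R_3(6) > 34.

E[X] = 1344904/4782969 ≈ 0.2812; E[X] < 1, so R_3(6) > 34.


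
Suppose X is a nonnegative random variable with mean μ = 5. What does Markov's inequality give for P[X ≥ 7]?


μ = E[X] = 5, a = 7.
Markov: P[X ≥ 7] ≤ μ/a = (5)/7 = 5/7.
Numerically: ≈ 0.7143.
(Since a = 7 > μ = 5.0000, the bound 5/7 is < 1 and informative.)

P[X ≥ 7] ≤ 5/7 ≈ 0.7143.


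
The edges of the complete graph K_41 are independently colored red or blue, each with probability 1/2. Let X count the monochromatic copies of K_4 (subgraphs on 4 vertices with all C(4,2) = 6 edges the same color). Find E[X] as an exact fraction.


Let X = Σ_S X_S over the C(41, 4) = 101270 subsets S of size 4, where X_S = 1 if the K_4 on S is monochromatic.
For a fixed S, the K_4 on S has C(4, 2) = 6 edges. P[all 6 edges red] = (1/2)^6, and likewise for blue, so P[monochromatic] = 2·(1/2)^6 = 2^{1 − 6} = 1/32.
By linearity of expectation: E[X] = C(41, 4) · 2^{1 − 6} = 101270 · 1/32 = 50635/16.
Numerically: E[X] ≈ 3164.687500.

E[X] = C(41,4)·2^(1−C(4,2)) = 50635/16 ≈ 3164.687500.


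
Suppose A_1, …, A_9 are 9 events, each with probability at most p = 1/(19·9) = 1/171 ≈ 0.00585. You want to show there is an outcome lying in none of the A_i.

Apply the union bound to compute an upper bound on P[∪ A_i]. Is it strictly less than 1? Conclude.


Union bound: P[∪_{i=1}^{9} A_i] ≤ Σ_i P[A_i] ≤ 9·p = 9·(1/171) = 1/19.
Numerically: 1/19 ≈ 0.05263.
Is 1/19 < 1? YES.
Since P[∪ A_i] ≤ 1/19 < 1, the complement has P[∩ A_i^c] ≥ 1 − 1/19 = 18/19 > 0, so some outcome avoids every A_i.

9·p = 1/19 ≈ 0.05263; existence CERTIFIED by the union bound.


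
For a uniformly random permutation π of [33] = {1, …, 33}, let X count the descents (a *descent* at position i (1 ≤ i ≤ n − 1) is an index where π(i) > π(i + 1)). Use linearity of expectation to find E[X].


Write X = Σ X_I over i = 1, …, 32, with X_I the indicator of one descent.
There are 32 indicators.
For each fixed i, the pair (π(i), π(i+1)) is a uniformly random ordered pair of distinct values from {1, …, 33}; by symmetry P[π(i) > π(i+1)] = 1/2.
By linearity: E[X] = 32 · (1/2) = (33 − 1) · (1/2) = 16 ≈ 16.0000.

E[X] = 16 = 16.0000.


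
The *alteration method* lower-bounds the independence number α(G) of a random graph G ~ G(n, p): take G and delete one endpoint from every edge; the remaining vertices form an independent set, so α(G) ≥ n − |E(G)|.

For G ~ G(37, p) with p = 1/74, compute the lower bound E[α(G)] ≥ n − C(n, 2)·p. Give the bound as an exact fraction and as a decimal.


E[|E(G)|] = C(37, 2)·p = 666 · (1/74) = 9.
E[α(G)] ≥ n − E[|E(G)|] = 37 − 9 = 28.
Numerically: ≈ 28.0000.
(This is only a lower bound; the true E[α(G)] may be larger.)

E[α(G)] ≥ 28 ≈ 28.0000.
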